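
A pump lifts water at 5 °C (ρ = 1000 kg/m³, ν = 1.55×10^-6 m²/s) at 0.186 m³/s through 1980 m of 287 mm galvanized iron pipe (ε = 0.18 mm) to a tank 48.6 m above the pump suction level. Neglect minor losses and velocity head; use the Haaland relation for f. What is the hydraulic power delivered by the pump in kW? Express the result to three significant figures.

V = 4Q/(πD²) = 2.875 m/s; Re = 5.32×10^5; ε/D = 6.27×10^-4; f = 0.01830
h_f = f(L/D)V²/2g = 53.19 m
Total head H = z + h_f = 48.6 + 53.19 = 101.8 m
P_hyd = ρgQH = 1000·9.81·0.186·101.8 = 185.7 kW

P_hyd ≈ 186 kW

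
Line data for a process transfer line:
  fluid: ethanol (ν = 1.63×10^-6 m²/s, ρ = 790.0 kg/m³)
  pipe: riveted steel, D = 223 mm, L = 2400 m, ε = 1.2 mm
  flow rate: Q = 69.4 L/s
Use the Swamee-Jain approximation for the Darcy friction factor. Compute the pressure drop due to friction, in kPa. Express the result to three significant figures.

V = 4Q/(πD²) = 4·0.0694/(π·0.223²) = 1.777 m/s
Re = VD/ν = 1.777·0.223/1.63×10^-6 = 2.43×10^5 → turbulent
ε/D = 1.2/223 = 0.00538
Swamee-Jain: f = 0.03158
h_f = f(L/D)V²/(2g) = 0.03158·(2400/0.223)·1.777²/(2·9.81) = 54.69 m
Δp = ρg·h_f = 790.0·9.81·54.69 = 423.9 kPa

Δp ≈ 424 kPa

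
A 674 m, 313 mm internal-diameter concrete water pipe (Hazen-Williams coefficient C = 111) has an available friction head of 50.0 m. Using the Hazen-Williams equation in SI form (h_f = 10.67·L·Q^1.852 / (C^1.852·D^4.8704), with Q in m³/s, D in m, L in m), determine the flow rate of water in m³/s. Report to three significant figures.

Q ≈ 0.358 m³/s

Rearranging: Q = [h_f·C^1.852·D^4.8704 / (10.67·L)]^(1/1.852)
Q = [50.0·111^1.852·0.313^4.8704 / (10.67·674)]^0.540 = 0.3577 m³/s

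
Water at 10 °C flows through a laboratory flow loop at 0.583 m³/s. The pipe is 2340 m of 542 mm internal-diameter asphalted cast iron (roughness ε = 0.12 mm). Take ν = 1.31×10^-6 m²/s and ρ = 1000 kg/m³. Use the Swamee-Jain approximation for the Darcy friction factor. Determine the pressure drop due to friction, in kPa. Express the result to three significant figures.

Δp ≈ 206 kPa

V = 4Q/(πD²) = 4·0.583/(π·0.542²) = 2.527 m/s
Re = VD/ν = 2.527·0.542/1.31×10^-6 = 1.05×10^6 → turbulent
ε/D = 0.12/542 = 2.21×10^-4
Swamee-Jain: f = 0.01496
h_f = f(L/D)V²/(2g) = 0.01496·(2340/0.542)·2.527²/(2·9.81) = 21.03 m
Δp = ρg·h_f = 1000·9.81·21.03 = 206.3 kPa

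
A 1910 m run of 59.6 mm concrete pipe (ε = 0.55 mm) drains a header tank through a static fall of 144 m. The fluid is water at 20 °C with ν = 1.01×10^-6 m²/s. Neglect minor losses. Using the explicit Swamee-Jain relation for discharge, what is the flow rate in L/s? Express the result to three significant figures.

Swamee-Jain (Type II): Q = -0.965·√(gD⁵h_f/L)·ln[ε/(3.7D) + √(3.17ν²L/(gD³h_f))]
√(gD⁵h_f/L) = √(9.81·0.0596⁵·144/1910) = 7.458×10^-4
ε/(3.7D) = 0.00249; √(3.17ν²L/(gD³h_f)) = 1.44×10^-4
Q = -0.965·7.458×10^-4·ln(0.002638) = 0.004273 m³/s
Check: V = 1.53 m/s, Re = 9.04×10^4, f = 0.03786, h_f = 145 m ≈ 144 m ✓

Q ≈ 4.27 L/s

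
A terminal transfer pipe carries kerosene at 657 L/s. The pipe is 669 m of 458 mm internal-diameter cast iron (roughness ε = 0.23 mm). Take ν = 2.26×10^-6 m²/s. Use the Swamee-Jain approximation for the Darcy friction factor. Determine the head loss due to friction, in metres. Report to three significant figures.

V = 4Q/(πD²) = 4·0.657/(π·0.458²) = 3.988 m/s
Re = VD/ν = 3.988·0.458/2.26×10^-6 = 8.08×10^5 → turbulent
ε/D = 0.23/458 = 5.02×10^-4
Swamee-Jain: f = 0.01743
h_f = f(L/D)V²/(2g) = 0.01743·(669/0.458)·3.988²/(2·9.81) = 20.64 m

h_f ≈ 20.6 m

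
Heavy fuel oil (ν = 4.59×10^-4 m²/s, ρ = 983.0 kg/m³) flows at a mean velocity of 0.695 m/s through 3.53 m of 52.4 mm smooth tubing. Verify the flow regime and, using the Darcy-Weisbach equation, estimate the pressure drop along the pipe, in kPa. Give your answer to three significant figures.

Δp ≈ 12.9 kPa

Re = VD/ν = 0.695·0.05240/4.59×10^-4 = 79.3 → laminar (Re < 2300)
f = 64/Re = 0.8066
h_f = f(L/D)V²/(2g) = 0.8066·(3.53/0.05240)·0.695²/(2·9.81) = 1.338 m
Δp = ρg·h_f = 983.0·9.81·1.338 = 12.90 kPa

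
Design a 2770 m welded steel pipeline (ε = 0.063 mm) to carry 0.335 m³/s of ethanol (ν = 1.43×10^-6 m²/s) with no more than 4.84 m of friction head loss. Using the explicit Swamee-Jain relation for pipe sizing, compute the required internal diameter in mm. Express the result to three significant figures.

D ≈ 606 mm

Swamee-Jain (Type III): D = 0.66·[ε^1.25·(LQ²/(gh_f))^4.75 + ν·Q^9.4·(L/(gh_f))^5.2]^0.04
LQ²/(gh_f) = 6.547; L/(gh_f) = 58.34
Term 1 = ε^1.25·(…)^4.75 = 0.0422; Term 2 = ν·Q^9.4·(…)^5.2 = 0.0748
D = 0.66·(0.0422 + 0.0748)^0.04 = 0.6057 m = 606 mm
Check: V = 1.16 m/s, Re = 4.92×10^5, f = 0.01454, h_f = 4.58 m ≈ 4.84 m ✓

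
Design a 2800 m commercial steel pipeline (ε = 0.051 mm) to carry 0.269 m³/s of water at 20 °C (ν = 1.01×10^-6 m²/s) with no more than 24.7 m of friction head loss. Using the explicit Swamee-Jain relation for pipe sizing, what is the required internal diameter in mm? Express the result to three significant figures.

Swamee-Jain (Type III): D = 0.66·[ε^1.25·(LQ²/(gh_f))^4.75 + ν·Q^9.4·(L/(gh_f))^5.2]^0.04
LQ²/(gh_f) = 0.8362; L/(gh_f) = 11.56
Term 1 = ε^1.25·(…)^4.75 = 1.84×10^-6; Term 2 = ν·Q^9.4·(…)^5.2 = 1.48×10^-6
D = 0.66·(1.84×10^-6 + 1.48×10^-6)^0.04 = 0.3985 m = 398 mm
Check: V = 2.16 m/s, Re = 8.51×10^5, f = 0.01407, h_f = 23.5 m ≈ 24.7 m ✓

D ≈ 398 mm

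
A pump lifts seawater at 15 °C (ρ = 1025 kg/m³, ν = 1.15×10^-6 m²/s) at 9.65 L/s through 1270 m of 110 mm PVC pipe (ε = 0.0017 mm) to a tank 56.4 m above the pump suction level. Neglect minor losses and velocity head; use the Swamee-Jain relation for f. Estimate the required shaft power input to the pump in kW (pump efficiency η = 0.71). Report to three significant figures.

P_shaft ≈ 9.21 kW

V = 4Q/(πD²) = 1.015 m/s; Re = 9.71×10^4; ε/D = 1.55×10^-5; f = 0.01806
h_f = f(L/D)V²/2g = 10.96 m
Total head H = z + h_f = 56.4 + 10.96 = 67.36 m
P_hyd = ρgQH = 1025·9.81·0.00965·67.36 = 6.536 kW
P_shaft = P_hyd/η = 6.536/0.71 = 9.206 kW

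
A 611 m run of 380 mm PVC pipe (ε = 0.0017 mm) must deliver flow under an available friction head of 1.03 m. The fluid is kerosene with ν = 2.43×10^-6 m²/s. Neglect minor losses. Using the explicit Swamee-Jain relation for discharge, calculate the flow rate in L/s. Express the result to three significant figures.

Q ≈ 97.6 L/s

Swamee-Jain (Type II): Q = -0.965·√(gD⁵h_f/L)·ln[ε/(3.7D) + √(3.17ν²L/(gD³h_f))]
√(gD⁵h_f/L) = √(9.81·0.380⁵·1.03/611) = 0.01145
ε/(3.7D) = 1.21×10^-6; √(3.17ν²L/(gD³h_f)) = 1.44×10^-4
Q = -0.965·0.01145·ln(1.448×10^-4) = 0.09765 m³/s
Check: V = 0.861 m/s, Re = 1.35×10^5, f = 0.01683, h_f = 1.02 m ≈ 1.03 m ✓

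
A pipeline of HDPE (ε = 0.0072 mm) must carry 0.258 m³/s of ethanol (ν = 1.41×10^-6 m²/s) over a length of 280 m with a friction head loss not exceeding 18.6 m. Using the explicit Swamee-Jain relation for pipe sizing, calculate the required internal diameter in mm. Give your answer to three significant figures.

Swamee-Jain (Type III): D = 0.66·[ε^1.25·(LQ²/(gh_f))^4.75 + ν·Q^9.4·(L/(gh_f))^5.2]^0.04
LQ²/(gh_f) = 0.1021; L/(gh_f) = 1.535
Term 1 = ε^1.25·(…)^4.75 = 7.34×10^-12; Term 2 = ν·Q^9.4·(…)^5.2 = 3.85×10^-11
D = 0.66·(7.34×10^-12 + 3.85×10^-11)^0.04 = 0.2547 m = 255 mm
Check: V = 5.06 m/s, Re = 9.15×10^5, f = 0.01240, h_f = 17.8 m ≈ 18.6 m ✓

D ≈ 255 mm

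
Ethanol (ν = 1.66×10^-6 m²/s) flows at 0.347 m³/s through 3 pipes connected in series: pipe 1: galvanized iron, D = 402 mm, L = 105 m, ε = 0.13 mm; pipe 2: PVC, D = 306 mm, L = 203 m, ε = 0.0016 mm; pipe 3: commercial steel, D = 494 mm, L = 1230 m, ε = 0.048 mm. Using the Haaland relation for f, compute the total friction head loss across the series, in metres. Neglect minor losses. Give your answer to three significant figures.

H ≈ 16.5 m

Pipe 1: V = 2.734 m/s, Re = 6.62×10^5, ε/D = 3.23×10^-4, f = 0.01609, h_1 = f(L/D)V²/2g = 1.601 m
Pipe 2: V = 4.718 m/s, Re = 8.70×10^5, ε/D = 5.23×10^-6, f = 0.01194, h_2 = f(L/D)V²/2g = 8.991 m
Pipe 3: V = 1.810 m/s, Re = 5.39×10^5, ε/D = 9.72×10^-5, f = 0.01411, h_3 = f(L/D)V²/2g = 5.869 m
Series → Q common, losses add: H = Σh = 16.46 m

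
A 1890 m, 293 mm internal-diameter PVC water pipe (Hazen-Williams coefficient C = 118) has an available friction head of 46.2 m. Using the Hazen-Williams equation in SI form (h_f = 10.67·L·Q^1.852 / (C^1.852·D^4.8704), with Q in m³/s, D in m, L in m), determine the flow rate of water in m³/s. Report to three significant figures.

Q ≈ 0.176 m³/s

Rearranging: Q = [h_f·C^1.852·D^4.8704 / (10.67·L)]^(1/1.852)
Q = [46.2·118^1.852·0.293^4.8704 / (10.67·1890)]^0.540 = 0.1755 m³/s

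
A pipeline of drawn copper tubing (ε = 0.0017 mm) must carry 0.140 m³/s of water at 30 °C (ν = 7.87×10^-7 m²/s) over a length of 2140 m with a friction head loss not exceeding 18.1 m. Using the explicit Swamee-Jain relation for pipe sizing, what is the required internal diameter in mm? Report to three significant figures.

Swamee-Jain (Type III): D = 0.66·[ε^1.25·(LQ²/(gh_f))^4.75 + ν·Q^9.4·(L/(gh_f))^5.2]^0.04
LQ²/(gh_f) = 0.2362; L/(gh_f) = 12.05
Term 1 = ε^1.25·(…)^4.75 = 6.48×10^-11; Term 2 = ν·Q^9.4·(…)^5.2 = 3.10×10^-9
D = 0.66·(6.48×10^-11 + 3.10×10^-9)^0.04 = 0.3017 m = 302 mm
Check: V = 1.96 m/s, Re = 7.51×10^5, f = 0.01231, h_f = 17.1 m ≈ 18.1 m ✓

D ≈ 302 mm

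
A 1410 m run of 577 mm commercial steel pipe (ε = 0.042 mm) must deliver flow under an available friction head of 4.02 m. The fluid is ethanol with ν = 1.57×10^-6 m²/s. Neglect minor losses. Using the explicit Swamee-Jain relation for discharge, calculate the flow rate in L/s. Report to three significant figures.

Swamee-Jain (Type II): Q = -0.965·√(gD⁵h_f/L)·ln[ε/(3.7D) + √(3.17ν²L/(gD³h_f))]
√(gD⁵h_f/L) = √(9.81·0.577⁵·4.02/1410) = 0.04229
ε/(3.7D) = 1.97×10^-5; √(3.17ν²L/(gD³h_f)) = 3.81×10^-5
Q = -0.965·0.04229·ln(5.781×10^-5) = 0.3983 m³/s
Check: V = 1.52 m/s, Re = 5.60×10^5, f = 0.01394, h_f = 4.03 m ≈ 4.02 m ✓

Q ≈ 398 L/s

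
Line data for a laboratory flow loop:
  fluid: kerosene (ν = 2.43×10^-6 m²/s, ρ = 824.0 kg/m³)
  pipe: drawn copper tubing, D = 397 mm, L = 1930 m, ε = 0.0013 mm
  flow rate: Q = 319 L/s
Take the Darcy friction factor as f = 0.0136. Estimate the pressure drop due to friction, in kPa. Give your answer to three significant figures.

Δp ≈ 181 kPa

V = 4Q/(πD²) = 4·0.319/(π·0.397²) = 2.577 m/s
h_f = f(L/D)V²/(2g) = 0.01360·(1930/0.397)·2.577²/(2·9.81) = 22.38 m
Δp = ρg·h_f = 824.0·9.81·22.38 = 180.9 kPa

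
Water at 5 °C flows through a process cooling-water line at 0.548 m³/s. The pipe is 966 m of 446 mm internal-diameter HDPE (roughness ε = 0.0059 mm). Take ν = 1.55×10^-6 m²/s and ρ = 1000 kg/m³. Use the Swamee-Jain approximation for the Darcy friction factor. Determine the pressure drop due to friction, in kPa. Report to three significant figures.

V = 4Q/(πD²) = 4·0.548/(π·0.446²) = 3.508 m/s
Re = VD/ν = 3.508·0.446/1.55×10^-6 = 1.01×10^6 → turbulent
ε/D = 0.0059/446 = 1.32×10^-5
Swamee-Jain: f = 0.01191
h_f = f(L/D)V²/(2g) = 0.01191·(966/0.446)·3.508²/(2·9.81) = 16.18 m
Δp = ρg·h_f = 1000·9.81·16.18 = 158.7 kPa

Δp ≈ 159 kPa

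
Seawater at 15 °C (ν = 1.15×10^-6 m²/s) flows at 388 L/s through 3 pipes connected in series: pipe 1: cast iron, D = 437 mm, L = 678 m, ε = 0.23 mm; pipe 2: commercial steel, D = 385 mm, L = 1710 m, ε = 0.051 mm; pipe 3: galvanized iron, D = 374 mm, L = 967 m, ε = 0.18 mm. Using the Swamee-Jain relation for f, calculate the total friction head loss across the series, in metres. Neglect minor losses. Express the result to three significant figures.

H ≈ 72.2 m

Pipe 1: V = 2.587 m/s, Re = 9.83×10^5, ε/D = 5.26×10^-4, f = 0.01748, h_1 = f(L/D)V²/2g = 9.253 m
Pipe 2: V = 3.333 m/s, Re = 1.12×10^6, ε/D = 1.32×10^-4, f = 0.01385, h_2 = f(L/D)V²/2g = 34.84 m
Pipe 3: V = 3.532 m/s, Re = 1.15×10^6, ε/D = 4.81×10^-4, f = 0.01710, h_3 = f(L/D)V²/2g = 28.12 m
Series → Q common, losses add: H = Σh = 72.21 m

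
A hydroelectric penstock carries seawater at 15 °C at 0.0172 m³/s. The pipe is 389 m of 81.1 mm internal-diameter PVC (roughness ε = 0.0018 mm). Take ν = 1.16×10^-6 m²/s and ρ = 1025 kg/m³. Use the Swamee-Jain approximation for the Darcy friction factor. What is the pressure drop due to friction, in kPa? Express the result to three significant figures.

V = 4Q/(πD²) = 4·0.0172/(π·0.0811²) = 3.330 m/s
Re = VD/ν = 3.330·0.0811/1.16×10^-6 = 2.33×10^5 → turbulent
ε/D = 0.0018/81.1 = 2.22×10^-5
Swamee-Jain: f = 0.01530
h_f = f(L/D)V²/(2g) = 0.01530·(389/0.0811)·3.330²/(2·9.81) = 41.48 m
Δp = ρg·h_f = 1025·9.81·41.48 = 417.1 kPa

Δp ≈ 417 kPa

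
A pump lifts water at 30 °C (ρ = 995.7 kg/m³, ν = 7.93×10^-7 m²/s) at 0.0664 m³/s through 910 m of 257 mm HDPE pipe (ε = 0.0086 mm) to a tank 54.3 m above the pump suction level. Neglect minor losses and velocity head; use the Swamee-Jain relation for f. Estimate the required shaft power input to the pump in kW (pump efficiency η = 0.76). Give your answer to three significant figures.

P_shaft ≈ 49.9 kW

V = 4Q/(πD²) = 1.280 m/s; Re = 4.15×10^5; ε/D = 3.35×10^-5; f = 0.01400
h_f = f(L/D)V²/2g = 4.140 m
Total head H = z + h_f = 54.3 + 4.140 = 58.44 m
P_hyd = ρgQH = 995.7·9.81·0.0664·58.44 = 37.90 kW
P_shaft = P_hyd/η = 37.90/0.76 = 49.87 kW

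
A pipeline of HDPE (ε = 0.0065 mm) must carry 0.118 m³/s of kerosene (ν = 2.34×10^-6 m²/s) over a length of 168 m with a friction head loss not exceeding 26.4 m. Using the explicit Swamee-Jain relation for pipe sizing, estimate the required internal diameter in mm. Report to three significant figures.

D ≈ 162 mm

Swamee-Jain (Type III): D = 0.66·[ε^1.25·(LQ²/(gh_f))^4.75 + ν·Q^9.4·(L/(gh_f))^5.2]^0.04
LQ²/(gh_f) = 0.009032; L/(gh_f) = 0.6487
Term 1 = ε^1.25·(…)^4.75 = 6.40×10^-17; Term 2 = ν·Q^9.4·(…)^5.2 = 4.65×10^-16
D = 0.66·(6.40×10^-17 + 4.65×10^-16)^0.04 = 0.1616 m = 162 mm
Check: V = 5.75 m/s, Re = 3.97×10^5, f = 0.01418, h_f = 24.9 m ≈ 26.4 m ✓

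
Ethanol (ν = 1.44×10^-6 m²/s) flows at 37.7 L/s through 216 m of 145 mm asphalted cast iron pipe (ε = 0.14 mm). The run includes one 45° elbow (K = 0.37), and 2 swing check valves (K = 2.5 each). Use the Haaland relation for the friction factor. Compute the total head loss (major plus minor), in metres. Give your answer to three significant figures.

H_L ≈ 9.59 m

V = 4Q/(πD²) = 2.283 m/s; V²/2g = 0.2657 m
Re = 2.30×10^5, ε/D = 9.66×10^-4 → f = 0.02062 (Haaland)
Major: h_f = f(L/D)·V²/2g = 0.02062·1490·0.2657 = 8.161 m
Minor: ΣK = 5.37; h_m = ΣK·V²/2g = 1.427 m
Total H_L = 8.161 + 1.427 = 9.588 m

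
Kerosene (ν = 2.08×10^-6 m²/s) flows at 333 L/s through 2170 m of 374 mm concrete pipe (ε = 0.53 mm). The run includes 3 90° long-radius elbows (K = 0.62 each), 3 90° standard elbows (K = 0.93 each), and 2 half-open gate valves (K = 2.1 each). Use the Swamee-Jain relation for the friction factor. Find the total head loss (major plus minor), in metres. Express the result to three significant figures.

V = 4Q/(πD²) = 3.031 m/s; V²/2g = 0.4683 m
Re = 5.45×10^5, ε/D = 0.00142 → f = 0.02196 (Swamee-Jain)
Major: h_f = f(L/D)·V²/2g = 0.02196·5802·0.4683 = 59.66 m
Minor: ΣK = 8.85; h_m = ΣK·V²/2g = 4.144 m
Total H_L = 59.66 + 4.144 = 63.81 m

H_L ≈ 63.8 m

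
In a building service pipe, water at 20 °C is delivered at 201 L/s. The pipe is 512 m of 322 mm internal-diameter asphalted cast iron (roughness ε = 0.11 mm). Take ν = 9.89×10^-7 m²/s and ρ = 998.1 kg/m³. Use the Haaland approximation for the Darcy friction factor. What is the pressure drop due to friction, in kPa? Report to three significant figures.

Δp ≈ 77.8 kPa

V = 4Q/(πD²) = 4·0.201/(π·0.322²) = 2.468 m/s
Re = VD/ν = 2.468·0.322/9.89×10^-7 = 8.04×10^5 → turbulent
ε/D = 0.11/322 = 3.42×10^-4
Haaland: f = 0.01610
h_f = f(L/D)V²/(2g) = 0.01610·(512/0.322)·2.468²/(2·9.81) = 7.948 m
Δp = ρg·h_f = 998.1·9.81·7.948 = 77.82 kPa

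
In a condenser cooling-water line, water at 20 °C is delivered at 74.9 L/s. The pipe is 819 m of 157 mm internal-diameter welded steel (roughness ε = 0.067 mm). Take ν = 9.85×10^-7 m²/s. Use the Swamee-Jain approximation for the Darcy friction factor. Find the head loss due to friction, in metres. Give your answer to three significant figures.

V = 4Q/(πD²) = 4·0.0749/(π·0.157²) = 3.869 m/s
Re = VD/ν = 3.869·0.157/9.85×10^-7 = 6.17×10^5 → turbulent
ε/D = 0.067/157 = 4.27×10^-4
Swamee-Jain: f = 0.01711
h_f = f(L/D)V²/(2g) = 0.01711·(819/0.157)·3.869²/(2·9.81) = 68.11 m

h_f ≈ 68.1 m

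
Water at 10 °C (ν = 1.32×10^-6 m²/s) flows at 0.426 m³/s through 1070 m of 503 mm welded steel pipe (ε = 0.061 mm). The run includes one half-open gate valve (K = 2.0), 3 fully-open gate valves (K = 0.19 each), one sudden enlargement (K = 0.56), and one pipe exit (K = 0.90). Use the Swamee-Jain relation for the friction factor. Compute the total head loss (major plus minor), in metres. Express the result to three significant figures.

V = 4Q/(πD²) = 2.144 m/s; V²/2g = 0.2342 m
Re = 8.17×10^5, ε/D = 1.21×10^-4 → f = 0.01404 (Swamee-Jain)
Major: h_f = f(L/D)·V²/2g = 0.01404·2127·0.2342 = 6.994 m
Minor: ΣK = 4.03; h_m = ΣK·V²/2g = 0.9440 m
Total H_L = 6.994 + 0.9440 = 7.938 m

H_L ≈ 7.94 m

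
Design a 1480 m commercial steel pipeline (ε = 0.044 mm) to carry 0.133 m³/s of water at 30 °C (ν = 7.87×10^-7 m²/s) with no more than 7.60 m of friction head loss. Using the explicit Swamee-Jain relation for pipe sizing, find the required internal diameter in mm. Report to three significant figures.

Swamee-Jain (Type III): D = 0.66·[ε^1.25·(LQ²/(gh_f))^4.75 + ν·Q^9.4·(L/(gh_f))^5.2]^0.04
LQ²/(gh_f) = 0.3511; L/(gh_f) = 19.85
Term 1 = ε^1.25·(…)^4.75 = 2.49×10^-8; Term 2 = ν·Q^9.4·(…)^5.2 = 2.56×10^-8
D = 0.66·(2.49×10^-8 + 2.56×10^-8)^0.04 = 0.3370 m = 337 mm
Check: V = 1.49 m/s, Re = 6.38×10^5, f = 0.01446, h_f = 7.19 m ≈ 7.60 m ✓

D ≈ 337 mm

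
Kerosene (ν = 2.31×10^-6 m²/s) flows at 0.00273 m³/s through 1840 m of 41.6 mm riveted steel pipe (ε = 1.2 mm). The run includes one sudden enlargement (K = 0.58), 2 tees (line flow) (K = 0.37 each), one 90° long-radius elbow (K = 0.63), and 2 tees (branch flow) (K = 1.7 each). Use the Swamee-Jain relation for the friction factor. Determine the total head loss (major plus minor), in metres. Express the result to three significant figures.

V = 4Q/(πD²) = 2.009 m/s; V²/2g = 0.2056 m
Re = 3.62×10^4, ε/D = 0.0288 → f = 0.05759 (Swamee-Jain)
Major: h_f = f(L/D)·V²/2g = 0.05759·44231·0.2056 = 523.7 m
Minor: ΣK = 5.35; h_m = ΣK·V²/2g = 1.100 m
Total H_L = 523.7 + 1.100 = 524.8 m

H_L ≈ 525 m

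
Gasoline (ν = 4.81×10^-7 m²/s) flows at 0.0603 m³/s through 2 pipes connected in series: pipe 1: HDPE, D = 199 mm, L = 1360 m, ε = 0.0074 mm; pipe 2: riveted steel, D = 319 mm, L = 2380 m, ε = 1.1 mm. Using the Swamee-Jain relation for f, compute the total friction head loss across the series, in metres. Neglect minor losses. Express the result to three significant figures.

Pipe 1: V = 1.939 m/s, Re = 8.02×10^5, ε/D = 3.72×10^-5, f = 0.01279, h_1 = f(L/D)V²/2g = 16.75 m
Pipe 2: V = 0.7545 m/s, Re = 5.00×10^5, ε/D = 0.00345, f = 0.02757, h_2 = f(L/D)V²/2g = 5.968 m
Series → Q common, losses add: H = Σh = 22.71 m

H ≈ 22.7 m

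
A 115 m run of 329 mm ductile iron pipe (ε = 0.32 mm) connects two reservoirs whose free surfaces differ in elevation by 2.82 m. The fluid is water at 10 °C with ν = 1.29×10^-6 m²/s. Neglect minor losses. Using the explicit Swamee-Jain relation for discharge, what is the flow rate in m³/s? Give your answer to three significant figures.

Swamee-Jain (Type II): Q = -0.965·√(gD⁵h_f/L)·ln[ε/(3.7D) + √(3.17ν²L/(gD³h_f))]
√(gD⁵h_f/L) = √(9.81·0.329⁵·2.82/115) = 0.03045
ε/(3.7D) = 2.63×10^-4; √(3.17ν²L/(gD³h_f)) = 2.48×10^-5
Q = -0.965·0.03045·ln(2.877×10^-4) = 0.2396 m³/s
Check: V = 2.82 m/s, Re = 7.19×10^5, f = 0.02004, h_f = 2.84 m ≈ 2.82 m ✓

Q ≈ 0.240 m³/s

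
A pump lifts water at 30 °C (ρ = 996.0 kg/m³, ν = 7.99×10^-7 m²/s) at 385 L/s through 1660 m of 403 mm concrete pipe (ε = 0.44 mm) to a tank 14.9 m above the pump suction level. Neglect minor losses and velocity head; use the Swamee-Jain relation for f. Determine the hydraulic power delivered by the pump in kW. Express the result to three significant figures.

V = 4Q/(πD²) = 3.018 m/s; Re = 1.52×10^6; ε/D = 0.00109; f = 0.02032
h_f = f(L/D)V²/2g = 38.86 m
Total head H = z + h_f = 14.9 + 38.86 = 53.76 m
P_hyd = ρgQH = 996.0·9.81·0.385·53.76 = 202.2 kW

P_hyd ≈ 202 kW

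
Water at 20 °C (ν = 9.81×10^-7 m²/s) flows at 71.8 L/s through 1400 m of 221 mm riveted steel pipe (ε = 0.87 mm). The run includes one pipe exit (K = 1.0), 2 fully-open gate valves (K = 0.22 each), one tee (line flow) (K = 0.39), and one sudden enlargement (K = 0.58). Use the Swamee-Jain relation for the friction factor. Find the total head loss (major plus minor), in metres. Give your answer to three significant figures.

V = 4Q/(πD²) = 1.872 m/s; V²/2g = 0.1786 m
Re = 4.22×10^5, ε/D = 0.00394 → f = 0.02866 (Swamee-Jain)
Major: h_f = f(L/D)·V²/2g = 0.02866·6335·0.1786 = 32.42 m
Minor: ΣK = 2.41; h_m = ΣK·V²/2g = 0.4303 m
Total H_L = 32.42 + 0.4303 = 32.86 m

H_L ≈ 32.9 m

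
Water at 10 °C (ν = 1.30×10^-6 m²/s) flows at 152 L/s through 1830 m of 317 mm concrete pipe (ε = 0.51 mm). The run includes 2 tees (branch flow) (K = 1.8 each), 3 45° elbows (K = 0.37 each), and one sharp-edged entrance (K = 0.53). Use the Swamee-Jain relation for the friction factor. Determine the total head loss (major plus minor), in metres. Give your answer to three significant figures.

V = 4Q/(πD²) = 1.926 m/s; V²/2g = 0.1890 m
Re = 4.70×10^5, ε/D = 0.00161 → f = 0.02270 (Swamee-Jain)
Major: h_f = f(L/D)·V²/2g = 0.02270·5773·0.1890 = 24.77 m
Minor: ΣK = 5.24; h_m = ΣK·V²/2g = 0.9906 m
Total H_L = 24.77 + 0.9906 = 25.76 m

H_L ≈ 25.8 m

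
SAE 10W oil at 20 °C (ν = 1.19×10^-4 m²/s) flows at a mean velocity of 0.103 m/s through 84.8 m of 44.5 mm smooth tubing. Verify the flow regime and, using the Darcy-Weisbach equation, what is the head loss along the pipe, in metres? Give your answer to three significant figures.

h_f ≈ 1.71 m

Re = VD/ν = 0.103·0.04450/1.19×10^-4 = 38.5 → laminar (Re < 2300)
f = 64/Re = 1.662
h_f = f(L/D)V²/(2g) = 1.662·(84.8/0.04450)·0.103²/(2·9.81) = 1.712 m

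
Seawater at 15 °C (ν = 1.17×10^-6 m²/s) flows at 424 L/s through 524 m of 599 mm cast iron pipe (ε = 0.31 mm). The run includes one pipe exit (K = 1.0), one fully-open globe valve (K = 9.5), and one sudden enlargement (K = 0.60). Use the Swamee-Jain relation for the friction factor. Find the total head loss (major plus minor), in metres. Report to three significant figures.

H_L ≈ 3.05 m

V = 4Q/(πD²) = 1.505 m/s; V²/2g = 0.1154 m
Re = 7.70×10^5, ε/D = 5.18×10^-4 → f = 0.01756 (Swamee-Jain)
Major: h_f = f(L/D)·V²/2g = 0.01756·874.8·0.1154 = 1.773 m
Minor: ΣK = 11.1; h_m = ΣK·V²/2g = 1.281 m
Total H_L = 1.773 + 1.281 = 3.054 m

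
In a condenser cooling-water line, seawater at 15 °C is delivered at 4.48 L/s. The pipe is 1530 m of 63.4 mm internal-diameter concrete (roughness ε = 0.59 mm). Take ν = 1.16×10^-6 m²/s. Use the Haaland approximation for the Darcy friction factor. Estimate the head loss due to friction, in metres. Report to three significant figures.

V = 4Q/(πD²) = 4·0.00448/(π·0.0634²) = 1.419 m/s
Re = VD/ν = 1.419·0.0634/1.16×10^-6 = 7.76×10^4 → turbulent
ε/D = 0.59/63.4 = 0.00931
Haaland: f = 0.03782
h_f = f(L/D)V²/(2g) = 0.03782·(1530/0.0634)·1.419²/(2·9.81) = 93.68 m

h_f ≈ 93.7 m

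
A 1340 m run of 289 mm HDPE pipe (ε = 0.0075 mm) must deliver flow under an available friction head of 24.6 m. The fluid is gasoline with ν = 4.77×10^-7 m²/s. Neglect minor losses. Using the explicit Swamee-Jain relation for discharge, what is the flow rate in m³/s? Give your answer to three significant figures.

Swamee-Jain (Type II): Q = -0.965·√(gD⁵h_f/L)·ln[ε/(3.7D) + √(3.17ν²L/(gD³h_f))]
√(gD⁵h_f/L) = √(9.81·0.289⁵·24.6/1340) = 0.01905
ε/(3.7D) = 7.01×10^-6; √(3.17ν²L/(gD³h_f)) = 1.29×10^-5
Q = -0.965·0.01905·ln(1.989×10^-5) = 0.1990 m³/s
Check: V = 3.03 m/s, Re = 1.84×10^6, f = 0.01135, h_f = 24.7 m ≈ 24.6 m ✓

Q ≈ 0.199 m³/s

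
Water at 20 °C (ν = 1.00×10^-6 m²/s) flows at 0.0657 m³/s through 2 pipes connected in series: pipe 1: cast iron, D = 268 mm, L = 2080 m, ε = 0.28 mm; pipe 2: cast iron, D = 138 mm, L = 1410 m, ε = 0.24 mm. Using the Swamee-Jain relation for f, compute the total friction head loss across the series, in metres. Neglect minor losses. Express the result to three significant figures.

Pipe 1: V = 1.165 m/s, Re = 3.12×10^5, ε/D = 0.00104, f = 0.02089, h_1 = f(L/D)V²/2g = 11.21 m
Pipe 2: V = 4.393 m/s, Re = 6.06×10^5, ε/D = 0.00174, f = 0.02301, h_2 = f(L/D)V²/2g = 231.2 m
Series → Q common, losses add: H = Σh = 242.4 m

H ≈ 242 m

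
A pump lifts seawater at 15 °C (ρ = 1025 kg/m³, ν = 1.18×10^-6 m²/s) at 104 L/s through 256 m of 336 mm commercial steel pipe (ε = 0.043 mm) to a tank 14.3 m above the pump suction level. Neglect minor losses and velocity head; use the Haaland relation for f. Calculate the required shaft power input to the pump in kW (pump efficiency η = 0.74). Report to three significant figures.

V = 4Q/(πD²) = 1.173 m/s; Re = 3.34×10^5; ε/D = 1.28×10^-4; f = 0.01526
h_f = f(L/D)V²/2g = 0.8153 m
Total head H = z + h_f = 14.3 + 0.8153 = 15.12 m
P_hyd = ρgQH = 1025·9.81·0.104·15.12 = 15.81 kW
P_shaft = P_hyd/η = 15.81/0.74 = 21.36 kW

P_shaft ≈ 21.4 kW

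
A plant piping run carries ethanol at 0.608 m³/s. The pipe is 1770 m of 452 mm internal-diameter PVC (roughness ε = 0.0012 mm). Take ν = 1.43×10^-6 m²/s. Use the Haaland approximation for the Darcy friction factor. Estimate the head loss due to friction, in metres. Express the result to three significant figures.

V = 4Q/(πD²) = 4·0.608/(π·0.452²) = 3.789 m/s
Re = VD/ν = 3.789·0.452/1.43×10^-6 = 1.20×10^6 → turbulent
ε/D = 0.0012/452 = 2.65×10^-6
Haaland: f = 0.01129
h_f = f(L/D)V²/(2g) = 0.01129·(1770/0.452)·3.789²/(2·9.81) = 32.36 m

h_f ≈ 32.4 m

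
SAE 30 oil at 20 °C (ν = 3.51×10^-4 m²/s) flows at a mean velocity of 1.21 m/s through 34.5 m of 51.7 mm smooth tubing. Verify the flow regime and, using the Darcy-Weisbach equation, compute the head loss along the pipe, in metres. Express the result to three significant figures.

h_f ≈ 17.9 m

Re = VD/ν = 1.21·0.05170/3.51×10^-4 = 178 → laminar (Re < 2300)
f = 64/Re = 0.3591
h_f = f(L/D)V²/(2g) = 0.3591·(34.5/0.05170)·1.21²/(2·9.81) = 17.88 m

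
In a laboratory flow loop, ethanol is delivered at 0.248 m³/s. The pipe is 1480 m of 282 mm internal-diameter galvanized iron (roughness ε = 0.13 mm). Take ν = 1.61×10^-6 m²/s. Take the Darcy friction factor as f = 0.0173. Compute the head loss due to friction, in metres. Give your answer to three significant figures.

h_f ≈ 73.0 m

V = 4Q/(πD²) = 4·0.248/(π·0.282²) = 3.971 m/s
h_f = f(L/D)V²/(2g) = 0.01730·(1480/0.282)·3.971²/(2·9.81) = 72.96 m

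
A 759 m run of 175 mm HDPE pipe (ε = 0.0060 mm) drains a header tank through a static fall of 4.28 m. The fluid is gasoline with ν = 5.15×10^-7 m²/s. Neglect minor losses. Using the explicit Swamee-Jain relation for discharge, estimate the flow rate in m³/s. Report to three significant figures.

Swamee-Jain (Type II): Q = -0.965·√(gD⁵h_f/L)·ln[ε/(3.7D) + √(3.17ν²L/(gD³h_f))]
√(gD⁵h_f/L) = √(9.81·0.175⁵·4.28/759) = 0.003013
ε/(3.7D) = 9.27×10^-6; √(3.17ν²L/(gD³h_f)) = 5.33×10^-5
Q = -0.965·0.003013·ln(6.252×10^-5) = 0.02815 m³/s
Check: V = 1.17 m/s, Re = 3.98×10^5, f = 0.01411, h_f = 4.27 m ≈ 4.28 m ✓

Q ≈ 0.0281 m³/s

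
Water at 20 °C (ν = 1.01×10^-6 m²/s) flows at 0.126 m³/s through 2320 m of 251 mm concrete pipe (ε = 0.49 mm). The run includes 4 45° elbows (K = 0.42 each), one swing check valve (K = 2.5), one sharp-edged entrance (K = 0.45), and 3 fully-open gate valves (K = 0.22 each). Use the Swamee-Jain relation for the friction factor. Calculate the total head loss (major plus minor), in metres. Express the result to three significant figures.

V = 4Q/(πD²) = 2.546 m/s; V²/2g = 0.3305 m
Re = 6.33×10^5, ε/D = 0.00195 → f = 0.02367 (Swamee-Jain)
Major: h_f = f(L/D)·V²/2g = 0.02367·9243·0.3305 = 72.29 m
Minor: ΣK = 5.29; h_m = ΣK·V²/2g = 1.748 m
Total H_L = 72.29 + 1.748 = 74.04 m

H_L ≈ 74.0 m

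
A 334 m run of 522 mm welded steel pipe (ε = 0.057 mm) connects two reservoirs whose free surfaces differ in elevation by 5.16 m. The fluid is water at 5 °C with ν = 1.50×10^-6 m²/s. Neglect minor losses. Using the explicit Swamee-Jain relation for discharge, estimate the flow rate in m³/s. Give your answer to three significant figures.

Swamee-Jain (Type II): Q = -0.965·√(gD⁵h_f/L)·ln[ε/(3.7D) + √(3.17ν²L/(gD³h_f))]
√(gD⁵h_f/L) = √(9.81·0.522⁵·5.16/334) = 0.07664
ε/(3.7D) = 2.95×10^-5; √(3.17ν²L/(gD³h_f)) = 1.82×10^-5
Q = -0.965·0.07664·ln(4.770×10^-5) = 0.7359 m³/s
Check: V = 3.44 m/s, Re = 1.20×10^6, f = 0.01346, h_f = 5.19 m ≈ 5.16 m ✓

Q ≈ 0.736 m³/s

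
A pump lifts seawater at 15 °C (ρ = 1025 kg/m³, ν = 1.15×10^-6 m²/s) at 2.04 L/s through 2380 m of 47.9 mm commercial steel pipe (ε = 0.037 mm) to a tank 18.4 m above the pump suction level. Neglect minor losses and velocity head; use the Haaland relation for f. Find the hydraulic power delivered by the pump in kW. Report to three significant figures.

V = 4Q/(πD²) = 1.132 m/s; Re = 4.72×10^4; ε/D = 7.72×10^-4; f = 0.02328
h_f = f(L/D)V²/2g = 75.56 m
Total head H = z + h_f = 18.4 + 75.56 = 93.96 m
P_hyd = ρgQH = 1025·9.81·0.00204·93.96 = 1.927 kW

P_hyd ≈ 1.93 kW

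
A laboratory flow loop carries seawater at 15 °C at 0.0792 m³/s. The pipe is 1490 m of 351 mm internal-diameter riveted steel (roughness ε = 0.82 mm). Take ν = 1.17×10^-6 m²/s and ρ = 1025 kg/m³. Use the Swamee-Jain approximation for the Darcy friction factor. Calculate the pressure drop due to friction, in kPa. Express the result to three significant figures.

V = 4Q/(πD²) = 4·0.0792/(π·0.351²) = 0.8185 m/s
Re = VD/ν = 0.8185·0.351/1.17×10^-6 = 2.46×10^5 → turbulent
ε/D = 0.82/351 = 0.00234
Swamee-Jain: f = 0.02524
h_f = f(L/D)V²/(2g) = 0.02524·(1490/0.351)·0.8185²/(2·9.81) = 3.658 m
Δp = ρg·h_f = 1025·9.81·3.658 = 36.78 kPa

Δp ≈ 36.8 kPa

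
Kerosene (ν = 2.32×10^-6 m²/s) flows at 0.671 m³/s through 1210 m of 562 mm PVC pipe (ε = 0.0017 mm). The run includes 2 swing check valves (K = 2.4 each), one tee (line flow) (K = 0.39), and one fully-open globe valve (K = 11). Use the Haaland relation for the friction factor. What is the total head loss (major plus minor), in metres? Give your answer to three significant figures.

V = 4Q/(πD²) = 2.705 m/s; V²/2g = 0.3729 m
Re = 6.55×10^5, ε/D = 3.02×10^-6 → f = 0.01249 (Haaland)
Major: h_f = f(L/D)·V²/2g = 0.01249·2153·0.3729 = 10.03 m
Minor: ΣK = 16.2; h_m = ΣK·V²/2g = 6.038 m
Total H_L = 10.03 + 6.038 = 16.07 m

H_L ≈ 16.1 m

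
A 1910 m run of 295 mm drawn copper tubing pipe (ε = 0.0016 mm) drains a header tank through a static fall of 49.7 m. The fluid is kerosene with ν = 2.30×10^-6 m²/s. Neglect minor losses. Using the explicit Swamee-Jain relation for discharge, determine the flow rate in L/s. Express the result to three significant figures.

Swamee-Jain (Type II): Q = -0.965·√(gD⁵h_f/L)·ln[ε/(3.7D) + √(3.17ν²L/(gD³h_f))]
√(gD⁵h_f/L) = √(9.81·0.295⁵·49.7/1910) = 0.02388
ε/(3.7D) = 1.47×10^-6; √(3.17ν²L/(gD³h_f)) = 5.06×10^-5
Q = -0.965·0.02388·ln(5.205×10^-5) = 0.2273 m³/s
Check: V = 3.33 m/s, Re = 4.27×10^5, f = 0.01355, h_f = 49.5 m ≈ 49.7 m ✓

Q ≈ 227 L/s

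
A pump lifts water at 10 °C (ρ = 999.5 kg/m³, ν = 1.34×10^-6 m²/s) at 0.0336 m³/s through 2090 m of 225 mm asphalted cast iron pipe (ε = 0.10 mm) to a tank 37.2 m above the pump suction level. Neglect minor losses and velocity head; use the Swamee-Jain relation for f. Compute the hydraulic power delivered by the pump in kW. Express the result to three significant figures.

P_hyd ≈ 14.4 kW

V = 4Q/(πD²) = 0.8451 m/s; Re = 1.42×10^5; ε/D = 4.44×10^-4; f = 0.01932
h_f = f(L/D)V²/2g = 6.531 m
Total head H = z + h_f = 37.2 + 6.531 = 43.73 m
P_hyd = ρgQH = 999.5·9.81·0.0336·43.73 = 14.41 kW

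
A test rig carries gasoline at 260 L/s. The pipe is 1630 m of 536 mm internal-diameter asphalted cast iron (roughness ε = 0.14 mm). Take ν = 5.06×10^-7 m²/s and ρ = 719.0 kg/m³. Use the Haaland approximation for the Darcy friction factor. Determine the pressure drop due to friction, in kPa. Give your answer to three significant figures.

V = 4Q/(πD²) = 4·0.260/(π·0.536²) = 1.152 m/s
Re = VD/ν = 1.152·0.536/5.06×10^-7 = 1.22×10^6 → turbulent
ε/D = 0.14/536 = 2.61×10^-4
Haaland: f = 0.01512
h_f = f(L/D)V²/(2g) = 0.01512·(1630/0.536)·1.152²/(2·9.81) = 3.111 m
Δp = ρg·h_f = 719.0·9.81·3.111 = 21.95 kPa

Δp ≈ 21.9 kPa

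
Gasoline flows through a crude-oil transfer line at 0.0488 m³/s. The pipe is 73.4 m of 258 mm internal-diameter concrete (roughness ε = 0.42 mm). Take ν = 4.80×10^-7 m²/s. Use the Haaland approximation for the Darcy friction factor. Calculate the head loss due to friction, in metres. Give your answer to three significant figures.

h_f ≈ 0.286 m

V = 4Q/(πD²) = 4·0.0488/(π·0.258²) = 0.9334 m/s
Re = VD/ν = 0.9334·0.258/4.80×10^-7 = 5.02×10^5 → turbulent
ε/D = 0.42/258 = 0.00163
Haaland: f = 0.02260
h_f = f(L/D)V²/(2g) = 0.02260·(73.4/0.258)·0.9334²/(2·9.81) = 0.2856 m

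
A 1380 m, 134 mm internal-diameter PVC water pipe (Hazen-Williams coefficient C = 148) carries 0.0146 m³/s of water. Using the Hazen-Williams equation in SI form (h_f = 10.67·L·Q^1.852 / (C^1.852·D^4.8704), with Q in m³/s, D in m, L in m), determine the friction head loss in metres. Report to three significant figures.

h_f ≈ 10.0 m

h_f = 10.67·1380·0.0146^1.852 / (148^1.852·0.134^4.8704) = 10.01 m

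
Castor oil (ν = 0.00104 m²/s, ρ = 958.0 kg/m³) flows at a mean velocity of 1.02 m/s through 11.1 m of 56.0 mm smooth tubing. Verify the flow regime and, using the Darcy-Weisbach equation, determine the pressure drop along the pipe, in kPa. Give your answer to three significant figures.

Δp ≈ 115 kPa

Re = VD/ν = 1.02·0.05600/0.00104 = 54.9 → laminar (Re < 2300)
f = 64/Re = 1.165
h_f = f(L/D)V²/(2g) = 1.165·(11.1/0.05600)·1.02²/(2·9.81) = 12.25 m
Δp = ρg·h_f = 958.0·9.81·12.25 = 115.1 kPa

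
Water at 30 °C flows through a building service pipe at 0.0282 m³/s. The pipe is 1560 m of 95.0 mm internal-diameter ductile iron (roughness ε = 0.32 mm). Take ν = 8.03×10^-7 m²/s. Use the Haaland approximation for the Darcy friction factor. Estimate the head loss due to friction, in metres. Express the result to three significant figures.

h_f ≈ 362 m

V = 4Q/(πD²) = 4·0.0282/(π·0.0950²) = 3.978 m/s
Re = VD/ν = 3.978·0.0950/8.03×10^-7 = 4.71×10^5 → turbulent
ε/D = 0.32/95.0 = 0.00337
Haaland: f = 0.02733
h_f = f(L/D)V²/(2g) = 0.02733·(1560/0.0950)·3.978²/(2·9.81) = 362.1 m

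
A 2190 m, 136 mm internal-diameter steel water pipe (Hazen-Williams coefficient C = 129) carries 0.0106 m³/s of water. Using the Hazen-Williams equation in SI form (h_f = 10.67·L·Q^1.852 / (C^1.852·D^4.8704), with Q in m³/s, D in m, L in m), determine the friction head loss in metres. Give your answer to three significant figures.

h_f = 10.67·2190·0.0106^1.852 / (129^1.852·0.136^4.8704) = 10.54 m

h_f ≈ 10.5 m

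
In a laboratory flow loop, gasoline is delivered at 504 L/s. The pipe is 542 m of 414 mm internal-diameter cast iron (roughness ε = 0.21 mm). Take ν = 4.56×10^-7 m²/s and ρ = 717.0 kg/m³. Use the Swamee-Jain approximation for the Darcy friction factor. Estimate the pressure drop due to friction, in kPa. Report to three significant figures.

V = 4Q/(πD²) = 4·0.504/(π·0.414²) = 3.744 m/s
Re = VD/ν = 3.744·0.414/4.56×10^-7 = 3.40×10^6 → turbulent
ε/D = 0.21/414 = 5.07×10^-4
Swamee-Jain: f = 0.01696
h_f = f(L/D)V²/(2g) = 0.01696·(542/0.414)·3.744²/(2·9.81) = 15.86 m
Δp = ρg·h_f = 717.0·9.81·15.86 = 111.6 kPa

Δp ≈ 112 kPa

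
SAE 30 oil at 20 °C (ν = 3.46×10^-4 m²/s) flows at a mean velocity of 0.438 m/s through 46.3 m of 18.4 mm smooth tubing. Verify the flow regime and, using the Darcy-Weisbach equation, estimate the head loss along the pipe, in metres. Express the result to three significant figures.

Re = VD/ν = 0.438·0.01840/3.46×10^-4 = 23.3 → laminar (Re < 2300)
f = 64/Re = 2.748
h_f = f(L/D)V²/(2g) = 2.748·(46.3/0.01840)·0.438²/(2·9.81) = 67.60 m

h_f ≈ 67.6 m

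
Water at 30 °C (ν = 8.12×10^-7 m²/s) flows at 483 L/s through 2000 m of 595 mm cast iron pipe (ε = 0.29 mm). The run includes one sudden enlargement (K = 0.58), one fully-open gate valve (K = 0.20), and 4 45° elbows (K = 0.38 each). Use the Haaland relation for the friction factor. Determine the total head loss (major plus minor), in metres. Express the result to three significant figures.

V = 4Q/(πD²) = 1.737 m/s; V²/2g = 0.1538 m
Re = 1.27×10^6, ε/D = 4.87×10^-4 → f = 0.01699 (Haaland)
Major: h_f = f(L/D)·V²/2g = 0.01699·3361·0.1538 = 8.785 m
Minor: ΣK = 2.30; h_m = ΣK·V²/2g = 0.3537 m
Total H_L = 8.785 + 0.3537 = 9.138 m

H_L ≈ 9.14 m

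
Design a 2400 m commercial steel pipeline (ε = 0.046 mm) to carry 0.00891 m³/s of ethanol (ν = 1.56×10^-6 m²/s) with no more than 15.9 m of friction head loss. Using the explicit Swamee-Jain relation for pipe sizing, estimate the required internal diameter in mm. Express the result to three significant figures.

D ≈ 117 mm

Swamee-Jain (Type III): D = 0.66·[ε^1.25·(LQ²/(gh_f))^4.75 + ν·Q^9.4·(L/(gh_f))^5.2]^0.04
LQ²/(gh_f) = 0.001222; L/(gh_f) = 15.39
Term 1 = ε^1.25·(…)^4.75 = 5.51×10^-20; Term 2 = ν·Q^9.4·(…)^5.2 = 1.24×10^-19
D = 0.66·(5.51×10^-20 + 1.24×10^-19)^0.04 = 0.1174 m = 117 mm
Check: V = 0.823 m/s, Re = 6.19×10^4, f = 0.02145, h_f = 15.1 m ≈ 15.9 m ✓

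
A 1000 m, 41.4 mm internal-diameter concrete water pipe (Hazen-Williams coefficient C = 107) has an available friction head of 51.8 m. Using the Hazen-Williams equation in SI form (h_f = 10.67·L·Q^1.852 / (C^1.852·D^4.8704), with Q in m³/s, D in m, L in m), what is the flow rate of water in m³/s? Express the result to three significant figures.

Rearranging: Q = [h_f·C^1.852·D^4.8704 / (10.67·L)]^(1/1.852)
Q = [51.8·107^1.852·0.0414^4.8704 / (10.67·1000)]^0.540 = 0.001390 m³/s

Q ≈ 0.00139 m³/s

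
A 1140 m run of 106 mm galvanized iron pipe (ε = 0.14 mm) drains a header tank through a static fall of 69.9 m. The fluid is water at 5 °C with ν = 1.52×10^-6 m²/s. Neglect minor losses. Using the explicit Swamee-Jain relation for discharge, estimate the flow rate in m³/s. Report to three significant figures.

Swamee-Jain (Type II): Q = -0.965·√(gD⁵h_f/L)·ln[ε/(3.7D) + √(3.17ν²L/(gD³h_f))]
√(gD⁵h_f/L) = √(9.81·0.106⁵·69.9/1140) = 0.002837
ε/(3.7D) = 3.57×10^-4; √(3.17ν²L/(gD³h_f)) = 1.01×10^-4
Q = -0.965·0.002837·ln(4.581×10^-4) = 0.02105 m³/s
Check: V = 2.39 m/s, Re = 1.66×10^5, f = 0.02260, h_f = 70.5 m ≈ 69.9 m ✓

Q ≈ 0.0211 m³/s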